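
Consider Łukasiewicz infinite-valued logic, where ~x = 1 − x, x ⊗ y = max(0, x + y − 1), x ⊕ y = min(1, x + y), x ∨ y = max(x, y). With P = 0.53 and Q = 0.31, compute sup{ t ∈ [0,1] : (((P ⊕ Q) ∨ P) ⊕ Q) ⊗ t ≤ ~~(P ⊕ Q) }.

0.84

P ⊕ Q = min(1, 0.53 + 0.31) = min(1, 0.84) = 0.84
(P ⊕ Q) ∨ P = max(0.84, 0.53) = 0.84
((P ⊕ Q) ∨ P) ⊕ Q = min(1, 0.84 + 0.31) = min(1, 1.15) = 1.00
So the left factor is ((P ⊕ Q) ∨ P) ⊕ Q = 1.00.
~(P ⊕ Q) = 1 − 0.84 = 0.16
~~(P ⊕ Q) = 1 − 0.16 = 0.84
So the right-hand bound is ~~(P ⊕ Q) = 0.84.
The residuum of the Łukasiewicz t-norm gives the supremum: min(1, 1 − 1.00 + 0.84).
1 − 1.00 + 0.84 = 0.84, so t = min(1, 0.84) = 0.84.
Check: 1.00 ⊗ 0.84 = max(0, 0.84) = 0.84 ≤ 0.84.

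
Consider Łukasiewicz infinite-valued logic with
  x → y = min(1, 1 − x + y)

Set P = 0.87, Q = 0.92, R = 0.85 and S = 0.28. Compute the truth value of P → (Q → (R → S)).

R → S = min(1, 1 − 0.85 + 0.28) = min(1, 0.43) = 0.43
Q → (R → S) = min(1, 1 − 0.92 + 0.43) = min(1, 0.51) = 0.51
P → (Q → (R → S)) = min(1, 1 − 0.87 + 0.51) = min(1, 0.64) = 0.64

0.64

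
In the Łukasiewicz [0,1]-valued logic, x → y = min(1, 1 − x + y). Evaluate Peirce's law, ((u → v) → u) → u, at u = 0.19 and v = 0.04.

0.85

u → v = min(1, 1 − 0.19 + 0.04) = min(1, 0.85) = 0.85
(u → v) → u = min(1, 1 − 0.85 + 0.19) = min(1, 0.34) = 0.34
((u → v) → u) → u = min(1, 1 − 0.34 + 0.19) = min(1, 0.85) = 0.85
(The value 0.85 < 1 shows this instance is not satisfied; not a Ł∞-tautology in general.)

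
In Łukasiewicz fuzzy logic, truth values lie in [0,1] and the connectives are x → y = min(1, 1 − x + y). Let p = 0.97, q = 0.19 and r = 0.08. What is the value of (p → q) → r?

0.86

p → q = min(1, 1 − 0.97 + 0.19) = min(1, 0.22) = 0.22
(p → q) → r = min(1, 1 − 0.22 + 0.08) = min(1, 0.86) = 0.86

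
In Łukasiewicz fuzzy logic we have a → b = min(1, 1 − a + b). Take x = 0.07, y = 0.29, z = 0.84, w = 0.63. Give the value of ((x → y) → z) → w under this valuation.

x → y = min(1, 1 − 0.07 + 0.29) = min(1, 1.22) = 1.00
(x → y) → z = min(1, 1 − 1.00 + 0.84) = min(1, 0.84) = 0.84
((x → y) → z) → w = min(1, 1 − 0.84 + 0.63) = min(1, 0.79) = 0.79

0.79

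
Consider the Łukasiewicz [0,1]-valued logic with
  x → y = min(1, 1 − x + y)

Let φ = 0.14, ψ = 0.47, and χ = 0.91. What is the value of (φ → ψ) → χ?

0.91

φ → ψ = min(1, 1 − 0.14 + 0.47) = min(1, 1.33) = 1.00
(φ → ψ) → χ = min(1, 1 − 1.00 + 0.91) = min(1, 0.91) = 0.91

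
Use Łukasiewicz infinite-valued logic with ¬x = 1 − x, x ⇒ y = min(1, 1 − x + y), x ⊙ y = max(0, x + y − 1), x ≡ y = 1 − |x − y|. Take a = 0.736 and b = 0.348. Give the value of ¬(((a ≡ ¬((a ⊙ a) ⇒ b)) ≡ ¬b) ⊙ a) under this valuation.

a ⊙ a = max(0, 0.736 + 0.736 − 1) = max(0, 0.472) = 0.472
(a ⊙ a) ⇒ b = min(1, 1 − 0.472 + 0.348) = min(1, 0.876) = 0.876
¬((a ⊙ a) ⇒ b) = 1 − 0.876 = 0.124
a ≡ ¬((a ⊙ a) ⇒ b) = 1 − |0.736 − 0.124| = 1 − 0.612 = 0.388
¬b = 1 − 0.348 = 0.652
(a ≡ ¬((a ⊙ a) ⇒ b)) ≡ ¬b = 1 − |0.388 − 0.652| = 1 − 0.264 = 0.736
((a ≡ ¬((a ⊙ a) ⇒ b)) ≡ ¬b) ⊙ a = max(0, 0.736 + 0.736 − 1) = max(0, 0.472) = 0.472
¬(((a ≡ ¬((a ⊙ a) ⇒ b)) ≡ ¬b) ⊙ a) = 1 − 0.472 = 0.528

0.528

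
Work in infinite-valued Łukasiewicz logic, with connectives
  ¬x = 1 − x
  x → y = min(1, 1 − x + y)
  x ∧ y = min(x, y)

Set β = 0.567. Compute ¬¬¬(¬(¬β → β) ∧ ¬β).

1.000

¬β = 1 − 0.567 = 0.433
¬β → β = min(1, 1 − 0.433 + 0.567) = min(1, 1.134) = 1.000
¬(¬β → β) = 1 − 1.000 = 0.000
¬(¬β → β) ∧ ¬β = min(0.000, 0.433) = 0.000
¬(¬(¬β → β) ∧ ¬β) = 1 − 0.000 = 1.000
¬¬(¬(¬β → β) ∧ ¬β) = 1 − 1.000 = 0.000
¬¬¬(¬(¬β → β) ∧ ¬β) = 1 − 0.000 = 1.000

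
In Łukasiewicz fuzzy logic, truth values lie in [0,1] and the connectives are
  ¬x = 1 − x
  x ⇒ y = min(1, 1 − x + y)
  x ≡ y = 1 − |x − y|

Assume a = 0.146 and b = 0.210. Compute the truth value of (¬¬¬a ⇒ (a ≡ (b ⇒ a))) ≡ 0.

0.644

¬a = 1 − 0.146 = 0.854
¬¬a = 1 − 0.854 = 0.146
¬¬¬a = 1 − 0.146 = 0.854
b ⇒ a = min(1, 1 − 0.210 + 0.146) = min(1, 0.936) = 0.936
a ≡ (b ⇒ a) = 1 − |0.146 − 0.936| = 1 − 0.790 = 0.210
¬¬¬a ⇒ (a ≡ (b ⇒ a)) = min(1, 1 − 0.854 + 0.210) = min(1, 0.356) = 0.356
(¬¬¬a ⇒ (a ≡ (b ⇒ a))) ≡ 0 = 1 − |0.356 − 0.000| = 1 − 0.356 = 0.644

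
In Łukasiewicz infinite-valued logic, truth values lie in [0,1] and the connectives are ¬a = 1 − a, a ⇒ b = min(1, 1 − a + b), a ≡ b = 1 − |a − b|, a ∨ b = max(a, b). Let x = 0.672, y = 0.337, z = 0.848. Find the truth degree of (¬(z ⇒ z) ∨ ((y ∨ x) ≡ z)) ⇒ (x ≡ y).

z ⇒ z = min(1, 1 − 0.848 + 0.848) = min(1, 1.000) = 1.000
¬(z ⇒ z) = 1 − 1.000 = 0.000
y ∨ x = max(0.337, 0.672) = 0.672
(y ∨ x) ≡ z = 1 − |0.672 − 0.848| = 1 − 0.176 = 0.824
¬(z ⇒ z) ∨ ((y ∨ x) ≡ z) = max(0.000, 0.824) = 0.824
x ≡ y = 1 − |0.672 − 0.337| = 1 − 0.335 = 0.665
(¬(z ⇒ z) ∨ ((y ∨ x) ≡ z)) ⇒ (x ≡ y) = min(1, 1 − 0.824 + 0.665) = min(1, 0.841) = 0.841

0.841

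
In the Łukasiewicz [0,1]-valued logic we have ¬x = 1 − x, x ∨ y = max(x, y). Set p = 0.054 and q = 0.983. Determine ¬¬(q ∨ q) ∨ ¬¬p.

0.983

q ∨ q = max(0.983, 0.983) = 0.983
¬(q ∨ q) = 1 − 0.983 = 0.017
¬¬(q ∨ q) = 1 − 0.017 = 0.983
¬p = 1 − 0.054 = 0.946
¬¬p = 1 − 0.946 = 0.054
¬¬(q ∨ q) ∨ ¬¬p = max(0.983, 0.054) = 0.983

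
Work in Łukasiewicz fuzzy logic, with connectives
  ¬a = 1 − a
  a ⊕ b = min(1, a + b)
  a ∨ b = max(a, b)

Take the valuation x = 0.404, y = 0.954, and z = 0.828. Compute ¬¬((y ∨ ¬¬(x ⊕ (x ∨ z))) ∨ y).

x ∨ z = max(0.404, 0.828) = 0.828
x ⊕ (x ∨ z) = min(1, 0.404 + 0.828) = min(1, 1.232) = 1.000
¬(x ⊕ (x ∨ z)) = 1 − 1.000 = 0.000
¬¬(x ⊕ (x ∨ z)) = 1 − 0.000 = 1.000
y ∨ ¬¬(x ⊕ (x ∨ z)) = max(0.954, 1.000) = 1.000
(y ∨ ¬¬(x ⊕ (x ∨ z))) ∨ y = max(1.000, 0.954) = 1.000
¬((y ∨ ¬¬(x ⊕ (x ∨ z))) ∨ y) = 1 − 1.000 = 0.000
¬¬((y ∨ ¬¬(x ⊕ (x ∨ z))) ∨ y) = 1 − 0.000 = 1.000

1.000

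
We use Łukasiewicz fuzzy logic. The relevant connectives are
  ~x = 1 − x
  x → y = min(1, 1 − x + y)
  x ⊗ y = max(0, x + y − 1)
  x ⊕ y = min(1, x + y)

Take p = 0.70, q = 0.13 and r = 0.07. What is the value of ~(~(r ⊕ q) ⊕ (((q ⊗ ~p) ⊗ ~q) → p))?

r ⊕ q = min(1, 0.07 + 0.13) = min(1, 0.20) = 0.20
~(r ⊕ q) = 1 − 0.20 = 0.80
~p = 1 − 0.70 = 0.30
q ⊗ ~p = max(0, 0.13 + 0.30 − 1) = max(0, -0.57) = 0.00
~q = 1 − 0.13 = 0.87
(q ⊗ ~p) ⊗ ~q = max(0, 0.00 + 0.87 − 1) = max(0, -0.13) = 0.00
((q ⊗ ~p) ⊗ ~q) → p = min(1, 1 − 0.00 + 0.70) = min(1, 1.70) = 1.00
~(r ⊕ q) ⊕ (((q ⊗ ~p) ⊗ ~q) → p) = min(1, 0.80 + 1.00) = min(1, 1.80) = 1.00
~(~(r ⊕ q) ⊕ (((q ⊗ ~p) ⊗ ~q) → p)) = 1 − 1.00 = 0.00

0.00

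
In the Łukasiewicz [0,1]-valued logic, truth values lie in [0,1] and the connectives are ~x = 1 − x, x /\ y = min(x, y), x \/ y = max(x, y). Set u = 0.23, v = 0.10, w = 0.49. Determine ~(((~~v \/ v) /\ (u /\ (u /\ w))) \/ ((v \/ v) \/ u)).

~v = 1 − 0.10 = 0.90
~~v = 1 − 0.90 = 0.10
~~v \/ v = max(0.10, 0.10) = 0.10
u /\ w = min(0.23, 0.49) = 0.23
u /\ (u /\ w) = min(0.23, 0.23) = 0.23
(~~v \/ v) /\ (u /\ (u /\ w)) = min(0.10, 0.23) = 0.10
v \/ v = max(0.10, 0.10) = 0.10
(v \/ v) \/ u = max(0.10, 0.23) = 0.23
((~~v \/ v) /\ (u /\ (u /\ w))) \/ ((v \/ v) \/ u) = max(0.10, 0.23) = 0.23
~(((~~v \/ v) /\ (u /\ (u /\ w))) \/ ((v \/ v) \/ u)) = 1 − 0.23 = 0.77

0.77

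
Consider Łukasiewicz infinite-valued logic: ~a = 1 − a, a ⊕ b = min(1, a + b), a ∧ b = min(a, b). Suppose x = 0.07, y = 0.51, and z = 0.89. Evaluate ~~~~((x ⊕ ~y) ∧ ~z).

~y = 1 − 0.51 = 0.49
x ⊕ ~y = min(1, 0.07 + 0.49) = min(1, 0.56) = 0.56
~z = 1 − 0.89 = 0.11
(x ⊕ ~y) ∧ ~z = min(0.56, 0.11) = 0.11
~((x ⊕ ~y) ∧ ~z) = 1 − 0.11 = 0.89
~~((x ⊕ ~y) ∧ ~z) = 1 − 0.89 = 0.11
~~~((x ⊕ ~y) ∧ ~z) = 1 − 0.11 = 0.89
~~~~((x ⊕ ~y) ∧ ~z) = 1 − 0.89 = 0.11

0.11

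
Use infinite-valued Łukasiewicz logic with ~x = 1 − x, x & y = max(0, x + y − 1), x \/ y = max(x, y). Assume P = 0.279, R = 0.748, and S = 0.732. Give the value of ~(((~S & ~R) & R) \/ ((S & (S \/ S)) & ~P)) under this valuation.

0.815

~S = 1 − 0.732 = 0.268
~R = 1 − 0.748 = 0.252
~S & ~R = max(0, 0.268 + 0.252 − 1) = max(0, -0.480) = 0.000
(~S & ~R) & R = max(0, 0.000 + 0.748 − 1) = max(0, -0.252) = 0.000
S \/ S = max(0.732, 0.732) = 0.732
S & (S \/ S) = max(0, 0.732 + 0.732 − 1) = max(0, 0.464) = 0.464
~P = 1 − 0.279 = 0.721
(S & (S \/ S)) & ~P = max(0, 0.464 + 0.721 − 1) = max(0, 0.185) = 0.185
((~S & ~R) & R) \/ ((S & (S \/ S)) & ~P) = max(0.000, 0.185) = 0.185
~(((~S & ~R) & R) \/ ((S & (S \/ S)) & ~P)) = 1 − 0.185 = 0.815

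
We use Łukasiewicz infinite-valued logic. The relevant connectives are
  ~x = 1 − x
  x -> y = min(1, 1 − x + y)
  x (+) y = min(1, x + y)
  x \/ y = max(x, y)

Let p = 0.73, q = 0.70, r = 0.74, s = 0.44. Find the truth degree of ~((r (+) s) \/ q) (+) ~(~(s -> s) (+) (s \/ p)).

r (+) s = min(1, 0.74 + 0.44) = min(1, 1.18) = 1.00
(r (+) s) \/ q = max(1.00, 0.70) = 1.00
~((r (+) s) \/ q) = 1 − 1.00 = 0.00
s -> s = min(1, 1 − 0.44 + 0.44) = min(1, 1.00) = 1.00
~(s -> s) = 1 − 1.00 = 0.00
s \/ p = max(0.44, 0.73) = 0.73
~(s -> s) (+) (s \/ p) = min(1, 0.00 + 0.73) = min(1, 0.73) = 0.73
~(~(s -> s) (+) (s \/ p)) = 1 − 0.73 = 0.27
~((r (+) s) \/ q) (+) ~(~(s -> s) (+) (s \/ p)) = min(1, 0.00 + 0.27) = min(1, 0.27) = 0.27

0.27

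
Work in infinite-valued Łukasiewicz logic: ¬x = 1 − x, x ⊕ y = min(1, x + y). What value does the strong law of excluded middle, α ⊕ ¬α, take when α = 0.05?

1.00

¬α = 1 − 0.05 = 0.95
α ⊕ ¬α = min(1, 0.05 + 0.95) = min(1, 1.00) = 1.00
(As expected: always 1 in Ł∞ since a ⊕ (1−a) = 1.)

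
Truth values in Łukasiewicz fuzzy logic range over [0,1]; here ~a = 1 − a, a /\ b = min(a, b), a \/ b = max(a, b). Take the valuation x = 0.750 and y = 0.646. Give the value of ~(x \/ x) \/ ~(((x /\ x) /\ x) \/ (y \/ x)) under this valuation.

0.250

x \/ x = max(0.750, 0.750) = 0.750
~(x \/ x) = 1 − 0.750 = 0.250
x /\ x = min(0.750, 0.750) = 0.750
(x /\ x) /\ x = min(0.750, 0.750) = 0.750
y \/ x = max(0.646, 0.750) = 0.750
((x /\ x) /\ x) \/ (y \/ x) = max(0.750, 0.750) = 0.750
~(((x /\ x) /\ x) \/ (y \/ x)) = 1 − 0.750 = 0.250
~(x \/ x) \/ ~(((x /\ x) /\ x) \/ (y \/ x)) = max(0.250, 0.250) = 0.250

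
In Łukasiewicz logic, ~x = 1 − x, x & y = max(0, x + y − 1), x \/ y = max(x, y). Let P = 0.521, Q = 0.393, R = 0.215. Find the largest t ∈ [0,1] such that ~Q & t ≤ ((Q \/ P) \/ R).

0.914

~Q = 1 − 0.393 = 0.607
So the left factor is ~Q = 0.607.
Q \/ P = max(0.393, 0.521) = 0.521
(Q \/ P) \/ R = max(0.521, 0.215) = 0.521
So the right-hand bound is (Q \/ P) \/ R = 0.521.
The residuum of the Łukasiewicz t-norm gives the supremum: min(1, 1 − 0.607 + 0.521).
1 − 0.607 + 0.521 = 0.914, so t = min(1, 0.914) = 0.914.
Check: 0.607 & 0.914 = max(0, 0.521) = 0.521 ≤ 0.521.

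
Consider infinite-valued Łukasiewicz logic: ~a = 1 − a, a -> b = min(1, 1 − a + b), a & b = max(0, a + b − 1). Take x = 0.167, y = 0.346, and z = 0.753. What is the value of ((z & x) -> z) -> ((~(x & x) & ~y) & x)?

z & x = max(0, 0.753 + 0.167 − 1) = max(0, -0.080) = 0.000
(z & x) -> z = min(1, 1 − 0.000 + 0.753) = min(1, 1.753) = 1.000
x & x = max(0, 0.167 + 0.167 − 1) = max(0, -0.666) = 0.000
~(x & x) = 1 − 0.000 = 1.000
~y = 1 − 0.346 = 0.654
~(x & x) & ~y = max(0, 1.000 + 0.654 − 1) = max(0, 0.654) = 0.654
(~(x & x) & ~y) & x = max(0, 0.654 + 0.167 − 1) = max(0, -0.179) = 0.000
((z & x) -> z) -> ((~(x & x) & ~y) & x) = min(1, 1 − 1.000 + 0.000) = min(1, 0.000) = 0.000

0.000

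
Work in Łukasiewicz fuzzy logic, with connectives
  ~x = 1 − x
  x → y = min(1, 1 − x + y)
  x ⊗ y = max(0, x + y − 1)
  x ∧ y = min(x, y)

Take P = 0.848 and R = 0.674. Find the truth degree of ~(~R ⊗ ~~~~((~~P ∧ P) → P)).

0.674

~R = 1 − 0.674 = 0.326
~P = 1 − 0.848 = 0.152
~~P = 1 − 0.152 = 0.848
~~P ∧ P = min(0.848, 0.848) = 0.848
(~~P ∧ P) → P = min(1, 1 − 0.848 + 0.848) = min(1, 1.000) = 1.000
~((~~P ∧ P) → P) = 1 − 1.000 = 0.000
~~((~~P ∧ P) → P) = 1 − 0.000 = 1.000
~~~((~~P ∧ P) → P) = 1 − 1.000 = 0.000
~~~~((~~P ∧ P) → P) = 1 − 0.000 = 1.000
~R ⊗ ~~~~((~~P ∧ P) → P) = max(0, 0.326 + 1.000 − 1) = max(0, 0.326) = 0.326
~(~R ⊗ ~~~~((~~P ∧ P) → P)) = 1 − 0.326 = 0.674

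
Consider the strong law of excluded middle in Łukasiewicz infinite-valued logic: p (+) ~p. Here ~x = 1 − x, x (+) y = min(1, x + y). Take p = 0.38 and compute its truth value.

~p = 1 − 0.38 = 0.62
p (+) ~p = min(1, 0.38 + 0.62) = min(1, 1.00) = 1.00
(As expected: always 1 in Ł∞ since a ⊕ (1−a) = 1.)

1.00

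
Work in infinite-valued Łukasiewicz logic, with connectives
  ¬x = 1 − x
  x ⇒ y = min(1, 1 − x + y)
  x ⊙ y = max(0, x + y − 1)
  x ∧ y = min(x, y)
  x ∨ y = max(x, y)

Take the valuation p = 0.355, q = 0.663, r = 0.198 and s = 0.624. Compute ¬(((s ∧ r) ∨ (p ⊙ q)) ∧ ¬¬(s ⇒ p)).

s ∧ r = min(0.624, 0.198) = 0.198
p ⊙ q = max(0, 0.355 + 0.663 − 1) = max(0, 0.018) = 0.018
(s ∧ r) ∨ (p ⊙ q) = max(0.198, 0.018) = 0.198
s ⇒ p = min(1, 1 − 0.624 + 0.355) = min(1, 0.731) = 0.731
¬(s ⇒ p) = 1 − 0.731 = 0.269
¬¬(s ⇒ p) = 1 − 0.269 = 0.731
((s ∧ r) ∨ (p ⊙ q)) ∧ ¬¬(s ⇒ p) = min(0.198, 0.731) = 0.198
¬(((s ∧ r) ∨ (p ⊙ q)) ∧ ¬¬(s ⇒ p)) = 1 − 0.198 = 0.802

0.802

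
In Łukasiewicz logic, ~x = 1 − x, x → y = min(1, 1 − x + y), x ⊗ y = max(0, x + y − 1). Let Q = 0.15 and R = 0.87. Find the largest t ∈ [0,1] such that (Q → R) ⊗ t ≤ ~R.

Q → R = min(1, 1 − 0.15 + 0.87) = min(1, 1.72) = 1.00
So the left factor is Q → R = 1.00.
~R = 1 − 0.87 = 0.13
So the right-hand bound is ~R = 0.13.
The residuum of the Łukasiewicz t-norm gives the supremum: min(1, 1 − 1.00 + 0.13).
1 − 1.00 + 0.13 = 0.13, so t = min(1, 0.13) = 0.13.
Check: 1.00 ⊗ 0.13 = max(0, 0.13) = 0.13 ≤ 0.13.

0.13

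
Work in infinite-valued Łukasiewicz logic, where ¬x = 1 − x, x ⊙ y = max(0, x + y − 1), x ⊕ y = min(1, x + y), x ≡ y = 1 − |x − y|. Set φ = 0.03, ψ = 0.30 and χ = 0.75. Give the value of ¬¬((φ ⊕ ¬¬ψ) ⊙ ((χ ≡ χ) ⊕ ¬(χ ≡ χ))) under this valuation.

¬ψ = 1 − 0.30 = 0.70
¬¬ψ = 1 − 0.70 = 0.30
φ ⊕ ¬¬ψ = min(1, 0.03 + 0.30) = min(1, 0.33) = 0.33
χ ≡ χ = 1 − |0.75 − 0.75| = 1 − 0.00 = 1.00
¬(χ ≡ χ) = 1 − 1.00 = 0.00
(χ ≡ χ) ⊕ ¬(χ ≡ χ) = min(1, 1.00 + 0.00) = min(1, 1.00) = 1.00
(φ ⊕ ¬¬ψ) ⊙ ((χ ≡ χ) ⊕ ¬(χ ≡ χ)) = max(0, 0.33 + 1.00 − 1) = max(0, 0.33) = 0.33
¬((φ ⊕ ¬¬ψ) ⊙ ((χ ≡ χ) ⊕ ¬(χ ≡ χ))) = 1 − 0.33 = 0.67
¬¬((φ ⊕ ¬¬ψ) ⊙ ((χ ≡ χ) ⊕ ¬(χ ≡ χ))) = 1 − 0.67 = 0.33

0.33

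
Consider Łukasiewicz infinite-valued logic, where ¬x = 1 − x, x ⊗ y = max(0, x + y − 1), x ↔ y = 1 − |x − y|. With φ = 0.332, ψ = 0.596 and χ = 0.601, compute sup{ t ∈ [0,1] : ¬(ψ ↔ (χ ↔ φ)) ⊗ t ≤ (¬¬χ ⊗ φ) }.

χ ↔ φ = 1 − |0.601 − 0.332| = 1 − 0.269 = 0.731
ψ ↔ (χ ↔ φ) = 1 − |0.596 − 0.731| = 1 − 0.135 = 0.865
¬(ψ ↔ (χ ↔ φ)) = 1 − 0.865 = 0.135
So the left factor is ¬(ψ ↔ (χ ↔ φ)) = 0.135.
¬χ = 1 − 0.601 = 0.399
¬¬χ = 1 − 0.399 = 0.601
¬¬χ ⊗ φ = max(0, 0.601 + 0.332 − 1) = max(0, -0.067) = 0.000
So the right-hand bound is ¬¬χ ⊗ φ = 0.000.
The residuum of the Łukasiewicz t-norm gives the supremum: min(1, 1 − 0.135 + 0.000).
1 − 0.135 + 0.000 = 0.865, so t = min(1, 0.865) = 0.865.
Check: 0.135 ⊗ 0.865 = max(0, 0.000) = 0.000 ≤ 0.000.

0.865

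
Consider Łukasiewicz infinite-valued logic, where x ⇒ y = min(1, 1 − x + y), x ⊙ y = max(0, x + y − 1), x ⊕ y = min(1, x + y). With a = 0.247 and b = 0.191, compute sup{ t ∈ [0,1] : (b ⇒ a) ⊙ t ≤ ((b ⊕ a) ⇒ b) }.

b ⇒ a = min(1, 1 − 0.191 + 0.247) = min(1, 1.056) = 1.000
So the left factor is b ⇒ a = 1.000.
b ⊕ a = min(1, 0.191 + 0.247) = min(1, 0.438) = 0.438
(b ⊕ a) ⇒ b = min(1, 1 − 0.438 + 0.191) = min(1, 0.753) = 0.753
So the right-hand bound is (b ⊕ a) ⇒ b = 0.753.
The residuum of the Łukasiewicz t-norm gives the supremum: min(1, 1 − 1.000 + 0.753).
1 − 1.000 + 0.753 = 0.753, so t = min(1, 0.753) = 0.753.
Check: 1.000 ⊙ 0.753 = max(0, 0.753) = 0.753 ≤ 0.753.

0.753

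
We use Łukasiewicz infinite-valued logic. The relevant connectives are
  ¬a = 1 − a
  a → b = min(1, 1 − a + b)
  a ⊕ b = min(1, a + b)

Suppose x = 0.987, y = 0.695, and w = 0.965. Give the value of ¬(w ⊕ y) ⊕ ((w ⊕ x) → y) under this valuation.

w ⊕ y = min(1, 0.965 + 0.695) = min(1, 1.660) = 1.000
¬(w ⊕ y) = 1 − 1.000 = 0.000
w ⊕ x = min(1, 0.965 + 0.987) = min(1, 1.952) = 1.000
(w ⊕ x) → y = min(1, 1 − 1.000 + 0.695) = min(1, 0.695) = 0.695
¬(w ⊕ y) ⊕ ((w ⊕ x) → y) = min(1, 0.000 + 0.695) = min(1, 0.695) = 0.695

0.695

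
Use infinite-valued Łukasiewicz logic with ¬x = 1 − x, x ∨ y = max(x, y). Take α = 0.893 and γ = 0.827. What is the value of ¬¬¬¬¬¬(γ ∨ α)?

0.893

γ ∨ α = max(0.827, 0.893) = 0.893
¬(γ ∨ α) = 1 − 0.893 = 0.107
¬¬(γ ∨ α) = 1 − 0.107 = 0.893
¬¬¬(γ ∨ α) = 1 − 0.893 = 0.107
¬¬¬¬(γ ∨ α) = 1 − 0.107 = 0.893
¬¬¬¬¬(γ ∨ α) = 1 − 0.893 = 0.107
¬¬¬¬¬¬(γ ∨ α) = 1 − 0.107 = 0.893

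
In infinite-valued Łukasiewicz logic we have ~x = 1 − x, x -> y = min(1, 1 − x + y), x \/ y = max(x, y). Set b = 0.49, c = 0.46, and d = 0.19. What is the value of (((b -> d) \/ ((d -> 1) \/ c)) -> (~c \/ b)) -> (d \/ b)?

b -> d = min(1, 1 − 0.49 + 0.19) = min(1, 0.70) = 0.70
d -> 1 = min(1, 1 − 0.19 + 1.00) = min(1, 1.81) = 1.00
(d -> 1) \/ c = max(1.00, 0.46) = 1.00
(b -> d) \/ ((d -> 1) \/ c) = max(0.70, 1.00) = 1.00
~c = 1 − 0.46 = 0.54
~c \/ b = max(0.54, 0.49) = 0.54
((b -> d) \/ ((d -> 1) \/ c)) -> (~c \/ b) = min(1, 1 − 1.00 + 0.54) = min(1, 0.54) = 0.54
d \/ b = max(0.19, 0.49) = 0.49
(((b -> d) \/ ((d -> 1) \/ c)) -> (~c \/ b)) -> (d \/ b) = min(1, 1 − 0.54 + 0.49) = min(1, 0.95) = 0.95

0.95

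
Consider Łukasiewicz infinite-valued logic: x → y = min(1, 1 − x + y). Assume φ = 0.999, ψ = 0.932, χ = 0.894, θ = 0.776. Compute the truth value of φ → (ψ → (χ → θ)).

0.951

χ → θ = min(1, 1 − 0.894 + 0.776) = min(1, 0.882) = 0.882
ψ → (χ → θ) = min(1, 1 − 0.932 + 0.882) = min(1, 0.950) = 0.950
φ → (ψ → (χ → θ)) = min(1, 1 − 0.999 + 0.950) = min(1, 0.951) = 0.951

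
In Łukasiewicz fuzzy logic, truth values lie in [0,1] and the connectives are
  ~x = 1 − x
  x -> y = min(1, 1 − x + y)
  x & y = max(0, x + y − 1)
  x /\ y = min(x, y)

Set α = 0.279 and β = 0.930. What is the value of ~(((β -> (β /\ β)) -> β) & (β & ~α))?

0.419

β /\ β = min(0.930, 0.930) = 0.930
β -> (β /\ β) = min(1, 1 − 0.930 + 0.930) = min(1, 1.000) = 1.000
(β -> (β /\ β)) -> β = min(1, 1 − 1.000 + 0.930) = min(1, 0.930) = 0.930
~α = 1 − 0.279 = 0.721
β & ~α = max(0, 0.930 + 0.721 − 1) = max(0, 0.651) = 0.651
((β -> (β /\ β)) -> β) & (β & ~α) = max(0, 0.930 + 0.651 − 1) = max(0, 0.581) = 0.581
~(((β -> (β /\ β)) -> β) & (β & ~α)) = 1 − 0.581 = 0.419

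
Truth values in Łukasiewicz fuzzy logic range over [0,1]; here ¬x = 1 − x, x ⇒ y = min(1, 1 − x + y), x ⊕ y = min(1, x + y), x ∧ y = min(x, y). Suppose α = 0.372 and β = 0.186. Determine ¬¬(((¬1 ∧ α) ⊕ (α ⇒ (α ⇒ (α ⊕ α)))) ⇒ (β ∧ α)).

¬1 = 1 − 1.000 = 0.000
¬1 ∧ α = min(0.000, 0.372) = 0.000
α ⊕ α = min(1, 0.372 + 0.372) = min(1, 0.744) = 0.744
α ⇒ (α ⊕ α) = min(1, 1 − 0.372 + 0.744) = min(1, 1.372) = 1.000
α ⇒ (α ⇒ (α ⊕ α)) = min(1, 1 − 0.372 + 1.000) = min(1, 1.628) = 1.000
(¬1 ∧ α) ⊕ (α ⇒ (α ⇒ (α ⊕ α))) = min(1, 0.000 + 1.000) = min(1, 1.000) = 1.000
β ∧ α = min(0.186, 0.372) = 0.186
((¬1 ∧ α) ⊕ (α ⇒ (α ⇒ (α ⊕ α)))) ⇒ (β ∧ α) = min(1, 1 − 1.000 + 0.186) = min(1, 0.186) = 0.186
¬(((¬1 ∧ α) ⊕ (α ⇒ (α ⇒ (α ⊕ α)))) ⇒ (β ∧ α)) = 1 − 0.186 = 0.814
¬¬(((¬1 ∧ α) ⊕ (α ⇒ (α ⇒ (α ⊕ α)))) ⇒ (β ∧ α)) = 1 − 0.814 = 0.186

0.186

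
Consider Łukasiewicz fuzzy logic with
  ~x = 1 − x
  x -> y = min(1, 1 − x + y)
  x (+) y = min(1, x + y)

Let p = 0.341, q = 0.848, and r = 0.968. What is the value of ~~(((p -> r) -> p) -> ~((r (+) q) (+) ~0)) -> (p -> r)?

1.000

p -> r = min(1, 1 − 0.341 + 0.968) = min(1, 1.627) = 1.000
(p -> r) -> p = min(1, 1 − 1.000 + 0.341) = min(1, 0.341) = 0.341
r (+) q = min(1, 0.968 + 0.848) = min(1, 1.816) = 1.000
~0 = 1 − 0.000 = 1.000
(r (+) q) (+) ~0 = min(1, 1.000 + 1.000) = min(1, 2.000) = 1.000
~((r (+) q) (+) ~0) = 1 − 1.000 = 0.000
((p -> r) -> p) -> ~((r (+) q) (+) ~0) = min(1, 1 − 0.341 + 0.000) = min(1, 0.659) = 0.659
~(((p -> r) -> p) -> ~((r (+) q) (+) ~0)) = 1 − 0.659 = 0.341
~~(((p -> r) -> p) -> ~((r (+) q) (+) ~0)) = 1 − 0.341 = 0.659
~~(((p -> r) -> p) -> ~((r (+) q) (+) ~0)) -> (p -> r) = min(1, 1 − 0.659 + 1.000) = min(1, 1.341) = 1.000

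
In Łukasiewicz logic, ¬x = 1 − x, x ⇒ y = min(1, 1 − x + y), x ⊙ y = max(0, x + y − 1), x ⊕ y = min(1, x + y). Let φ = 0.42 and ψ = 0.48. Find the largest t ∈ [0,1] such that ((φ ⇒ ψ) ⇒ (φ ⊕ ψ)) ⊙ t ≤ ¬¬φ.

φ ⇒ ψ = min(1, 1 − 0.42 + 0.48) = min(1, 1.06) = 1.00
φ ⊕ ψ = min(1, 0.42 + 0.48) = min(1, 0.90) = 0.90
(φ ⇒ ψ) ⇒ (φ ⊕ ψ) = min(1, 1 − 1.00 + 0.90) = min(1, 0.90) = 0.90
So the left factor is (φ ⇒ ψ) ⇒ (φ ⊕ ψ) = 0.90.
¬φ = 1 − 0.42 = 0.58
¬¬φ = 1 − 0.58 = 0.42
So the right-hand bound is ¬¬φ = 0.42.
The residuum of the Łukasiewicz t-norm gives the supremum: min(1, 1 − 0.90 + 0.42).
1 − 0.90 + 0.42 = 0.52, so t = min(1, 0.52) = 0.52.
Check: 0.90 ⊙ 0.52 = max(0, 0.42) = 0.42 ≤ 0.42.

0.52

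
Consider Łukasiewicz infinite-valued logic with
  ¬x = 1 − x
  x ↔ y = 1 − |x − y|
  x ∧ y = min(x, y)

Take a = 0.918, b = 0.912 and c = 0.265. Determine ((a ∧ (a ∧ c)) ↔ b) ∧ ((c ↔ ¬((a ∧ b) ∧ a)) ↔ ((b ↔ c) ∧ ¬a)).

a ∧ c = min(0.918, 0.265) = 0.265
a ∧ (a ∧ c) = min(0.918, 0.265) = 0.265
(a ∧ (a ∧ c)) ↔ b = 1 − |0.265 − 0.912| = 1 − 0.647 = 0.353
a ∧ b = min(0.918, 0.912) = 0.912
(a ∧ b) ∧ a = min(0.912, 0.918) = 0.912
¬((a ∧ b) ∧ a) = 1 − 0.912 = 0.088
c ↔ ¬((a ∧ b) ∧ a) = 1 − |0.265 − 0.088| = 1 − 0.177 = 0.823
b ↔ c = 1 − |0.912 − 0.265| = 1 − 0.647 = 0.353
¬a = 1 − 0.918 = 0.082
(b ↔ c) ∧ ¬a = min(0.353, 0.082) = 0.082
(c ↔ ¬((a ∧ b) ∧ a)) ↔ ((b ↔ c) ∧ ¬a) = 1 − |0.823 − 0.082| = 1 − 0.741 = 0.259
((a ∧ (a ∧ c)) ↔ b) ∧ ((c ↔ ¬((a ∧ b) ∧ a)) ↔ ((b ↔ c) ∧ ¬a)) = min(0.353, 0.259) = 0.259

0.259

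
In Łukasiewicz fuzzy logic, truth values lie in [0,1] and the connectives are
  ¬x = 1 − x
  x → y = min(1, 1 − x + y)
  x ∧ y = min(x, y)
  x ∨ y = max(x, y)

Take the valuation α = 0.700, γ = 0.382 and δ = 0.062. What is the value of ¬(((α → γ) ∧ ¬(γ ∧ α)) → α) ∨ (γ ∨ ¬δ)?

α → γ = min(1, 1 − 0.700 + 0.382) = min(1, 0.682) = 0.682
γ ∧ α = min(0.382, 0.700) = 0.382
¬(γ ∧ α) = 1 − 0.382 = 0.618
(α → γ) ∧ ¬(γ ∧ α) = min(0.682, 0.618) = 0.618
((α → γ) ∧ ¬(γ ∧ α)) → α = min(1, 1 − 0.618 + 0.700) = min(1, 1.082) = 1.000
¬(((α → γ) ∧ ¬(γ ∧ α)) → α) = 1 − 1.000 = 0.000
¬δ = 1 − 0.062 = 0.938
γ ∨ ¬δ = max(0.382, 0.938) = 0.938
¬(((α → γ) ∧ ¬(γ ∧ α)) → α) ∨ (γ ∨ ¬δ) = max(0.000, 0.938) = 0.938

0.938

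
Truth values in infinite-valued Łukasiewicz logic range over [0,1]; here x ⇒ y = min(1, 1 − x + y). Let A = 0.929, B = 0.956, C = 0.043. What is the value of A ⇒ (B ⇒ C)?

B ⇒ C = min(1, 1 − 0.956 + 0.043) = min(1, 0.087) = 0.087
A ⇒ (B ⇒ C) = min(1, 1 − 0.929 + 0.087) = min(1, 0.158) = 0.158

0.158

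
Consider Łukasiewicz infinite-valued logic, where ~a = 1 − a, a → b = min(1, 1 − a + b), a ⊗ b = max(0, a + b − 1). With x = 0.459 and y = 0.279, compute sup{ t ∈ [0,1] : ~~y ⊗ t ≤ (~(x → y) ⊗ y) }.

0.721

~y = 1 − 0.279 = 0.721
~~y = 1 − 0.721 = 0.279
So the left factor is ~~y = 0.279.
x → y = min(1, 1 − 0.459 + 0.279) = min(1, 0.820) = 0.820
~(x → y) = 1 − 0.820 = 0.180
~(x → y) ⊗ y = max(0, 0.180 + 0.279 − 1) = max(0, -0.541) = 0.000
So the right-hand bound is ~(x → y) ⊗ y = 0.000.
The residuum of the Łukasiewicz t-norm gives the supremum: min(1, 1 − 0.279 + 0.000).
1 − 0.279 + 0.000 = 0.721, so t = min(1, 0.721) = 0.721.
Check: 0.279 ⊗ 0.721 = max(0, 0.000) = 0.000 ≤ 0.000.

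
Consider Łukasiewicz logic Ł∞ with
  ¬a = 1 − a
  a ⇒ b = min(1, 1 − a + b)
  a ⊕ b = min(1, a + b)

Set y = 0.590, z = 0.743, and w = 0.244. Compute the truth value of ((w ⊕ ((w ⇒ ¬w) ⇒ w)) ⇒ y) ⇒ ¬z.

0.257

¬w = 1 − 0.244 = 0.756
w ⇒ ¬w = min(1, 1 − 0.244 + 0.756) = min(1, 1.512) = 1.000
(w ⇒ ¬w) ⇒ w = min(1, 1 − 1.000 + 0.244) = min(1, 0.244) = 0.244
w ⊕ ((w ⇒ ¬w) ⇒ w) = min(1, 0.244 + 0.244) = min(1, 0.488) = 0.488
(w ⊕ ((w ⇒ ¬w) ⇒ w)) ⇒ y = min(1, 1 − 0.488 + 0.590) = min(1, 1.102) = 1.000
¬z = 1 − 0.743 = 0.257
((w ⊕ ((w ⇒ ¬w) ⇒ w)) ⇒ y) ⇒ ¬z = min(1, 1 − 1.000 + 0.257) = min(1, 0.257) = 0.257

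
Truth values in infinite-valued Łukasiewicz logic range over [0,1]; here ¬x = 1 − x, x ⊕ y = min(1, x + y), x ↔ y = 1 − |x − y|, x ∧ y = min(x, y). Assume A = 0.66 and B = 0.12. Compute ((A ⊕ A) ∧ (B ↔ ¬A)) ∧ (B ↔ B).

A ⊕ A = min(1, 0.66 + 0.66) = min(1, 1.32) = 1.00
¬A = 1 − 0.66 = 0.34
B ↔ ¬A = 1 − |0.12 − 0.34| = 1 − 0.22 = 0.78
(A ⊕ A) ∧ (B ↔ ¬A) = min(1.00, 0.78) = 0.78
B ↔ B = 1 − |0.12 − 0.12| = 1 − 0.00 = 1.00
((A ⊕ A) ∧ (B ↔ ¬A)) ∧ (B ↔ B) = min(0.78, 1.00) = 0.78

0.78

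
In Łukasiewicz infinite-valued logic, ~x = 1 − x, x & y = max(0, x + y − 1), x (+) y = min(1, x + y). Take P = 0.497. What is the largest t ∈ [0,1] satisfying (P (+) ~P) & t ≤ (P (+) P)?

~P = 1 − 0.497 = 0.503
P (+) ~P = min(1, 0.497 + 0.503) = min(1, 1.000) = 1.000
So the left factor is P (+) ~P = 1.000.
P (+) P = min(1, 0.497 + 0.497) = min(1, 0.994) = 0.994
So the right-hand bound is P (+) P = 0.994.
The residuum of the Łukasiewicz t-norm gives the supremum: min(1, 1 − 1.000 + 0.994).
1 − 1.000 + 0.994 = 0.994, so t = min(1, 0.994) = 0.994.
Check: 1.000 & 0.994 = max(0, 0.994) = 0.994 ≤ 0.994.

0.994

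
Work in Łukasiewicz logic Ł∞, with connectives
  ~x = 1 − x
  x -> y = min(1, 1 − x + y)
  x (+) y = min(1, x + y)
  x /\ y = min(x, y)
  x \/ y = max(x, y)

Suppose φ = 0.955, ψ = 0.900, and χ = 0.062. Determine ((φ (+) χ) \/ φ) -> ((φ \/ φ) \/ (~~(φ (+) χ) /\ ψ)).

φ (+) χ = min(1, 0.955 + 0.062) = min(1, 1.017) = 1.000
(φ (+) χ) \/ φ = max(1.000, 0.955) = 1.000
φ \/ φ = max(0.955, 0.955) = 0.955
~(φ (+) χ) = 1 − 1.000 = 0.000
~~(φ (+) χ) = 1 − 0.000 = 1.000
~~(φ (+) χ) /\ ψ = min(1.000, 0.900) = 0.900
(φ \/ φ) \/ (~~(φ (+) χ) /\ ψ) = max(0.955, 0.900) = 0.955
((φ (+) χ) \/ φ) -> ((φ \/ φ) \/ (~~(φ (+) χ) /\ ψ)) = min(1, 1 − 1.000 + 0.955) = min(1, 0.955) = 0.955

0.955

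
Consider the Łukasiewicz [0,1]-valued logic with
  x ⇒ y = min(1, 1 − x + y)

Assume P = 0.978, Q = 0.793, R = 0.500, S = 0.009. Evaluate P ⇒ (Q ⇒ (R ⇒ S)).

R ⇒ S = min(1, 1 − 0.500 + 0.009) = min(1, 0.509) = 0.509
Q ⇒ (R ⇒ S) = min(1, 1 − 0.793 + 0.509) = min(1, 0.716) = 0.716
P ⇒ (Q ⇒ (R ⇒ S)) = min(1, 1 − 0.978 + 0.716) = min(1, 0.738) = 0.738

0.738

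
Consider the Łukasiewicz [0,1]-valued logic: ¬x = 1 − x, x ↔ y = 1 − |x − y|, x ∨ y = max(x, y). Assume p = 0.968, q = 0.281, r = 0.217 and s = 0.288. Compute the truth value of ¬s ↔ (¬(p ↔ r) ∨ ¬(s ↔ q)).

0.961

¬s = 1 − 0.288 = 0.712
p ↔ r = 1 − |0.968 − 0.217| = 1 − 0.751 = 0.249
¬(p ↔ r) = 1 − 0.249 = 0.751
s ↔ q = 1 − |0.288 − 0.281| = 1 − 0.007 = 0.993
¬(s ↔ q) = 1 − 0.993 = 0.007
¬(p ↔ r) ∨ ¬(s ↔ q) = max(0.751, 0.007) = 0.751
¬s ↔ (¬(p ↔ r) ∨ ¬(s ↔ q)) = 1 − |0.712 − 0.751| = 1 − 0.039 = 0.961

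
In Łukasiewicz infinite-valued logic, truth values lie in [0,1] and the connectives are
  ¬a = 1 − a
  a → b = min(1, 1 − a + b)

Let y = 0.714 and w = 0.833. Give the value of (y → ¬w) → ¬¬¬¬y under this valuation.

¬w = 1 − 0.833 = 0.167
y → ¬w = min(1, 1 − 0.714 + 0.167) = min(1, 0.453) = 0.453
¬y = 1 − 0.714 = 0.286
¬¬y = 1 − 0.286 = 0.714
¬¬¬y = 1 − 0.714 = 0.286
¬¬¬¬y = 1 − 0.286 = 0.714
(y → ¬w) → ¬¬¬¬y = min(1, 1 − 0.453 + 0.714) = min(1, 1.261) = 1.000

1.000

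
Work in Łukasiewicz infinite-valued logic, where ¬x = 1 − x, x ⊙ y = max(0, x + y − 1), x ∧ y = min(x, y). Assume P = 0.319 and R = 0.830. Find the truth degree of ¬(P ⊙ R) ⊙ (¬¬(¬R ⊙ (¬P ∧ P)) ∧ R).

0.000

P ⊙ R = max(0, 0.319 + 0.830 − 1) = max(0, 0.149) = 0.149
¬(P ⊙ R) = 1 − 0.149 = 0.851
¬R = 1 − 0.830 = 0.170
¬P = 1 − 0.319 = 0.681
¬P ∧ P = min(0.681, 0.319) = 0.319
¬R ⊙ (¬P ∧ P) = max(0, 0.170 + 0.319 − 1) = max(0, -0.511) = 0.000
¬(¬R ⊙ (¬P ∧ P)) = 1 − 0.000 = 1.000
¬¬(¬R ⊙ (¬P ∧ P)) = 1 − 1.000 = 0.000
¬¬(¬R ⊙ (¬P ∧ P)) ∧ R = min(0.000, 0.830) = 0.000
¬(P ⊙ R) ⊙ (¬¬(¬R ⊙ (¬P ∧ P)) ∧ R) = max(0, 0.851 + 0.000 − 1) = max(0, -0.149) = 0.000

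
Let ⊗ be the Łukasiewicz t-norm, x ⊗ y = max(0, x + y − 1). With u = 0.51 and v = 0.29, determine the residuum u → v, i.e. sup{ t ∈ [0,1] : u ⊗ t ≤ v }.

0.78

The residuum of the Łukasiewicz t-norm gives the supremum: min(1, 1 − 0.51 + 0.29).
1 − 0.51 + 0.29 = 0.78, so t = min(1, 0.78) = 0.78.
Check: 0.51 ⊗ 0.78 = max(0, 0.29) = 0.29 ≤ 0.29.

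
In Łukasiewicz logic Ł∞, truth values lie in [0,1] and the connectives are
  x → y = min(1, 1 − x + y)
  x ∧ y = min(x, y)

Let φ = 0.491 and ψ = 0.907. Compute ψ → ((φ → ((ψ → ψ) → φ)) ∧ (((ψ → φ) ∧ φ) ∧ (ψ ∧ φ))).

ψ → ψ = min(1, 1 − 0.907 + 0.907) = min(1, 1.000) = 1.000
(ψ → ψ) → φ = min(1, 1 − 1.000 + 0.491) = min(1, 0.491) = 0.491
φ → ((ψ → ψ) → φ) = min(1, 1 − 0.491 + 0.491) = min(1, 1.000) = 1.000
ψ → φ = min(1, 1 − 0.907 + 0.491) = min(1, 0.584) = 0.584
(ψ → φ) ∧ φ = min(0.584, 0.491) = 0.491
ψ ∧ φ = min(0.907, 0.491) = 0.491
((ψ → φ) ∧ φ) ∧ (ψ ∧ φ) = min(0.491, 0.491) = 0.491
(φ → ((ψ → ψ) → φ)) ∧ (((ψ → φ) ∧ φ) ∧ (ψ ∧ φ)) = min(1.000, 0.491) = 0.491
ψ → ((φ → ((ψ → ψ) → φ)) ∧ (((ψ → φ) ∧ φ) ∧ (ψ ∧ φ))) = min(1, 1 − 0.907 + 0.491) = min(1, 0.584) = 0.584

0.584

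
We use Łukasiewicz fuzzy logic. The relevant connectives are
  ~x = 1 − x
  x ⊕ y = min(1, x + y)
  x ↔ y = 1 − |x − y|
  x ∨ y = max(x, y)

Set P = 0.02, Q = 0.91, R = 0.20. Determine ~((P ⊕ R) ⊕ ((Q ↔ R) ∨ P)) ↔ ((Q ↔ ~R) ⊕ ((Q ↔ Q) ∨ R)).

0.49

P ⊕ R = min(1, 0.02 + 0.20) = min(1, 0.22) = 0.22
Q ↔ R = 1 − |0.91 − 0.20| = 1 − 0.71 = 0.29
(Q ↔ R) ∨ P = max(0.29, 0.02) = 0.29
(P ⊕ R) ⊕ ((Q ↔ R) ∨ P) = min(1, 0.22 + 0.29) = min(1, 0.51) = 0.51
~((P ⊕ R) ⊕ ((Q ↔ R) ∨ P)) = 1 − 0.51 = 0.49
~R = 1 − 0.20 = 0.80
Q ↔ ~R = 1 − |0.91 − 0.80| = 1 − 0.11 = 0.89
Q ↔ Q = 1 − |0.91 − 0.91| = 1 − 0.00 = 1.00
(Q ↔ Q) ∨ R = max(1.00, 0.20) = 1.00
(Q ↔ ~R) ⊕ ((Q ↔ Q) ∨ R) = min(1, 0.89 + 1.00) = min(1, 1.89) = 1.00
~((P ⊕ R) ⊕ ((Q ↔ R) ∨ P)) ↔ ((Q ↔ ~R) ⊕ ((Q ↔ Q) ∨ R)) = 1 − |0.49 − 1.00| = 1 − 0.51 = 0.49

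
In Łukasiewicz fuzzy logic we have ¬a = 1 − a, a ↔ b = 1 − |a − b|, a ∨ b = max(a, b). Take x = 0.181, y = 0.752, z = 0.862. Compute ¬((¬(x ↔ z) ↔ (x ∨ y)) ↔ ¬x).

0.110

x ↔ z = 1 − |0.181 − 0.862| = 1 − 0.681 = 0.319
¬(x ↔ z) = 1 − 0.319 = 0.681
x ∨ y = max(0.181, 0.752) = 0.752
¬(x ↔ z) ↔ (x ∨ y) = 1 − |0.681 − 0.752| = 1 − 0.071 = 0.929
¬x = 1 − 0.181 = 0.819
(¬(x ↔ z) ↔ (x ∨ y)) ↔ ¬x = 1 − |0.929 − 0.819| = 1 − 0.110 = 0.890
¬((¬(x ↔ z) ↔ (x ∨ y)) ↔ ¬x) = 1 − 0.890 = 0.110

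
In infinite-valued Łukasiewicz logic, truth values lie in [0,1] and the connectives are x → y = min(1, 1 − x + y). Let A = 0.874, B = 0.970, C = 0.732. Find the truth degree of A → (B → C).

B → C = min(1, 1 − 0.970 + 0.732) = min(1, 0.762) = 0.762
A → (B → C) = min(1, 1 − 0.874 + 0.762) = min(1, 0.888) = 0.888

0.888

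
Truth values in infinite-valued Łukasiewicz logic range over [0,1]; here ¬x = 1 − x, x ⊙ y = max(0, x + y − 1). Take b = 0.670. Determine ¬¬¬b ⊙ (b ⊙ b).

¬b = 1 − 0.670 = 0.330
¬¬b = 1 − 0.330 = 0.670
¬¬¬b = 1 − 0.670 = 0.330
b ⊙ b = max(0, 0.670 + 0.670 − 1) = max(0, 0.340) = 0.340
¬¬¬b ⊙ (b ⊙ b) = max(0, 0.330 + 0.340 − 1) = max(0, -0.330) = 0.000

0.000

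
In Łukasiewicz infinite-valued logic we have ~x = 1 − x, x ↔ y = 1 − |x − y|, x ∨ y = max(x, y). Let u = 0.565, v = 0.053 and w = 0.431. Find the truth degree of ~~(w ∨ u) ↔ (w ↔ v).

0.943

w ∨ u = max(0.431, 0.565) = 0.565
~(w ∨ u) = 1 − 0.565 = 0.435
~~(w ∨ u) = 1 − 0.435 = 0.565
w ↔ v = 1 − |0.431 − 0.053| = 1 − 0.378 = 0.622
~~(w ∨ u) ↔ (w ↔ v) = 1 − |0.565 − 0.622| = 1 − 0.057 = 0.943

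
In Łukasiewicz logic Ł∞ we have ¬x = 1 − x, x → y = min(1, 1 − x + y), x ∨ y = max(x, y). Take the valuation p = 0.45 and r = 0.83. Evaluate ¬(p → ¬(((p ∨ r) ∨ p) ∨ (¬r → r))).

0.45

p ∨ r = max(0.45, 0.83) = 0.83
(p ∨ r) ∨ p = max(0.83, 0.45) = 0.83
¬r = 1 − 0.83 = 0.17
¬r → r = min(1, 1 − 0.17 + 0.83) = min(1, 1.66) = 1.00
((p ∨ r) ∨ p) ∨ (¬r → r) = max(0.83, 1.00) = 1.00
¬(((p ∨ r) ∨ p) ∨ (¬r → r)) = 1 − 1.00 = 0.00
p → ¬(((p ∨ r) ∨ p) ∨ (¬r → r)) = min(1, 1 − 0.45 + 0.00) = min(1, 0.55) = 0.55
¬(p → ¬(((p ∨ r) ∨ p) ∨ (¬r → r))) = 1 − 0.55 = 0.45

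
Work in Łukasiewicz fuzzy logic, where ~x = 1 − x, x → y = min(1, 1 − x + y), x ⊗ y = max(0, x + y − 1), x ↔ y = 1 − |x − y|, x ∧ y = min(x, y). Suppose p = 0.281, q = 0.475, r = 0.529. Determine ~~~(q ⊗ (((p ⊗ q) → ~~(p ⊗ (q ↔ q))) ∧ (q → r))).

p ⊗ q = max(0, 0.281 + 0.475 − 1) = max(0, -0.244) = 0.000
q ↔ q = 1 − |0.475 − 0.475| = 1 − 0.000 = 1.000
p ⊗ (q ↔ q) = max(0, 0.281 + 1.000 − 1) = max(0, 0.281) = 0.281
~(p ⊗ (q ↔ q)) = 1 − 0.281 = 0.719
~~(p ⊗ (q ↔ q)) = 1 − 0.719 = 0.281
(p ⊗ q) → ~~(p ⊗ (q ↔ q)) = min(1, 1 − 0.000 + 0.281) = min(1, 1.281) = 1.000
q → r = min(1, 1 − 0.475 + 0.529) = min(1, 1.054) = 1.000
((p ⊗ q) → ~~(p ⊗ (q ↔ q))) ∧ (q → r) = min(1.000, 1.000) = 1.000
q ⊗ (((p ⊗ q) → ~~(p ⊗ (q ↔ q))) ∧ (q → r)) = max(0, 0.475 + 1.000 − 1) = max(0, 0.475) = 0.475
~(q ⊗ (((p ⊗ q) → ~~(p ⊗ (q ↔ q))) ∧ (q → r))) = 1 − 0.475 = 0.525
~~(q ⊗ (((p ⊗ q) → ~~(p ⊗ (q ↔ q))) ∧ (q → r))) = 1 − 0.525 = 0.475
~~~(q ⊗ (((p ⊗ q) → ~~(p ⊗ (q ↔ q))) ∧ (q → r))) = 1 − 0.475 = 0.525

0.525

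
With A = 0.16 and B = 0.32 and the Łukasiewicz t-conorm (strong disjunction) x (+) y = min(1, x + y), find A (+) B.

0.48

A (+) B = min(1, 0.16 + 0.32) = min(1, 0.48) = 0.48
For comparison, the Gödel t-conorm max(x, y) would give 0.32.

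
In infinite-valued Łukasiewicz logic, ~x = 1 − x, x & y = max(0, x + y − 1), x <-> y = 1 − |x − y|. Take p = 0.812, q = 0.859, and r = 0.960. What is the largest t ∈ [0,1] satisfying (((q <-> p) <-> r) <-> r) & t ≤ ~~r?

0.993

q <-> p = 1 − |0.859 − 0.812| = 1 − 0.047 = 0.953
(q <-> p) <-> r = 1 − |0.953 − 0.960| = 1 − 0.007 = 0.993
((q <-> p) <-> r) <-> r = 1 − |0.993 − 0.960| = 1 − 0.033 = 0.967
So the left factor is ((q <-> p) <-> r) <-> r = 0.967.
~r = 1 − 0.960 = 0.040
~~r = 1 − 0.040 = 0.960
So the right-hand bound is ~~r = 0.960.
The residuum of the Łukasiewicz t-norm gives the supremum: min(1, 1 − 0.967 + 0.960).
1 − 0.967 + 0.960 = 0.993, so t = min(1, 0.993) = 0.993.
Check: 0.967 & 0.993 = max(0, 0.960) = 0.960 ≤ 0.960.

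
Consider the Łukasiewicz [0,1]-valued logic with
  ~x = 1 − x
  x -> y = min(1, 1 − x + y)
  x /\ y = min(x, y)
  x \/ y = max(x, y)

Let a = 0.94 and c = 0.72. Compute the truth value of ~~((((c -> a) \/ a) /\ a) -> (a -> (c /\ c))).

0.84

c -> a = min(1, 1 − 0.72 + 0.94) = min(1, 1.22) = 1.00
(c -> a) \/ a = max(1.00, 0.94) = 1.00
((c -> a) \/ a) /\ a = min(1.00, 0.94) = 0.94
c /\ c = min(0.72, 0.72) = 0.72
a -> (c /\ c) = min(1, 1 − 0.94 + 0.72) = min(1, 0.78) = 0.78
(((c -> a) \/ a) /\ a) -> (a -> (c /\ c)) = min(1, 1 − 0.94 + 0.78) = min(1, 0.84) = 0.84
~((((c -> a) \/ a) /\ a) -> (a -> (c /\ c))) = 1 − 0.84 = 0.16
~~((((c -> a) \/ a) /\ a) -> (a -> (c /\ c))) = 1 − 0.16 = 0.84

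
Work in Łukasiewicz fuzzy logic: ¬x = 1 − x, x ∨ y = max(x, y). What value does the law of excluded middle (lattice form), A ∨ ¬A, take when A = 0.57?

¬A = 1 − 0.57 = 0.43
A ∨ ¬A = max(0.57, 0.43) = 0.57
(The value 0.57 < 1 shows this instance is not satisfied; not a Ł∞-tautology — its value is max(a, 1−a).)

0.57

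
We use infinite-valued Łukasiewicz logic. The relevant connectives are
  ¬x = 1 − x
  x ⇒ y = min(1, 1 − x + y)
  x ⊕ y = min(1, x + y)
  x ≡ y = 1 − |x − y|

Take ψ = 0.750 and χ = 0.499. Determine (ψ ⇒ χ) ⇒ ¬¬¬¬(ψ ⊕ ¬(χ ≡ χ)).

1.000

ψ ⇒ χ = min(1, 1 − 0.750 + 0.499) = min(1, 0.749) = 0.749
χ ≡ χ = 1 − |0.499 − 0.499| = 1 − 0.000 = 1.000
¬(χ ≡ χ) = 1 − 1.000 = 0.000
ψ ⊕ ¬(χ ≡ χ) = min(1, 0.750 + 0.000) = min(1, 0.750) = 0.750
¬(ψ ⊕ ¬(χ ≡ χ)) = 1 − 0.750 = 0.250
¬¬(ψ ⊕ ¬(χ ≡ χ)) = 1 − 0.250 = 0.750
¬¬¬(ψ ⊕ ¬(χ ≡ χ)) = 1 − 0.750 = 0.250
¬¬¬¬(ψ ⊕ ¬(χ ≡ χ)) = 1 − 0.250 = 0.750
(ψ ⇒ χ) ⇒ ¬¬¬¬(ψ ⊕ ¬(χ ≡ χ)) = min(1, 1 − 0.749 + 0.750) = min(1, 1.001) = 1.000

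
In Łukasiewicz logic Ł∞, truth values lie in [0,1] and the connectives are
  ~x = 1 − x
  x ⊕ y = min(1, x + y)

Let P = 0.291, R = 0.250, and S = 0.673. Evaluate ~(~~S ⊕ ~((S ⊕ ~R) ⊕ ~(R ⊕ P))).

~S = 1 − 0.673 = 0.327
~~S = 1 − 0.327 = 0.673
~R = 1 − 0.250 = 0.750
S ⊕ ~R = min(1, 0.673 + 0.750) = min(1, 1.423) = 1.000
R ⊕ P = min(1, 0.250 + 0.291) = min(1, 0.541) = 0.541
~(R ⊕ P) = 1 − 0.541 = 0.459
(S ⊕ ~R) ⊕ ~(R ⊕ P) = min(1, 1.000 + 0.459) = min(1, 1.459) = 1.000
~((S ⊕ ~R) ⊕ ~(R ⊕ P)) = 1 − 1.000 = 0.000
~~S ⊕ ~((S ⊕ ~R) ⊕ ~(R ⊕ P)) = min(1, 0.673 + 0.000) = min(1, 0.673) = 0.673
~(~~S ⊕ ~((S ⊕ ~R) ⊕ ~(R ⊕ P))) = 1 − 0.673 = 0.327

0.327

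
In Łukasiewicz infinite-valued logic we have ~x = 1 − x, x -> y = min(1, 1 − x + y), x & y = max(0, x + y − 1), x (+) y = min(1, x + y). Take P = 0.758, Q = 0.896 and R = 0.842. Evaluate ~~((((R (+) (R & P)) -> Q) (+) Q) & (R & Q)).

0.738

R & P = max(0, 0.842 + 0.758 − 1) = max(0, 0.600) = 0.600
R (+) (R & P) = min(1, 0.842 + 0.600) = min(1, 1.442) = 1.000
(R (+) (R & P)) -> Q = min(1, 1 − 1.000 + 0.896) = min(1, 0.896) = 0.896
((R (+) (R & P)) -> Q) (+) Q = min(1, 0.896 + 0.896) = min(1, 1.792) = 1.000
R & Q = max(0, 0.842 + 0.896 − 1) = max(0, 0.738) = 0.738
(((R (+) (R & P)) -> Q) (+) Q) & (R & Q) = max(0, 1.000 + 0.738 − 1) = max(0, 0.738) = 0.738
~((((R (+) (R & P)) -> Q) (+) Q) & (R & Q)) = 1 − 0.738 = 0.262
~~((((R (+) (R & P)) -> Q) (+) Q) & (R & Q)) = 1 − 0.262 = 0.738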